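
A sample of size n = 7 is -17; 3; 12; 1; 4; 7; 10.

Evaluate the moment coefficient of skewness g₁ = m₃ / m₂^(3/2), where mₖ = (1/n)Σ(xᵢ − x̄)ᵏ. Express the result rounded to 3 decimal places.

-1.358

x̄ = (-17 + 3 + 12 + 1 + 4 + 7 + 10) / 7 = 2.8571
deviations (xᵢ − x̄): -19.8571, 0.1429, 9.1429, -1.8571, 1.1429, 4.1429, 7.1429
Σ(xᵢ − x̄)² = 550.8571 ⇒ m₂ = 550.8571/7 = 78.69388
Σ(xᵢ − x̄)³ = -6634.8980 ⇒ m₃ = -6634.8980/7 = -947.84257
m₂^(3/2) = 78.69388^(1.5) = 698.09000
g₁ = m₃ / m₂^(3/2) = -947.84257 / 698.09000 ≈ -1.358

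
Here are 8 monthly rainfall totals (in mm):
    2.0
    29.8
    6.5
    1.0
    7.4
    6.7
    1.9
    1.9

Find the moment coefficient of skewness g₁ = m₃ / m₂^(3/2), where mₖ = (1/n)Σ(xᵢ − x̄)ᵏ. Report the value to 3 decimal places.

1.946

x̄ = (2.0 + 29.8 + 6.5 + 1.0 + 7.4 + 6.7 + 1.9 + 1.9) / 8 = 7.1500
deviations (xᵢ − x̄): -5.1500, 22.6500, -0.6500, -6.1500, 0.2500, -0.4500, -5.2500, -5.2500
Σ(xᵢ − x̄)² = 633.1800 ⇒ m₂ = 633.1800/8 = 79.14750
Σ(xᵢ − x̄)³ = 10961.0040 ⇒ m₃ = 10961.0040/8 = 1370.12550
m₂^(3/2) = 79.14750^(1.5) = 704.13479
g₁ = m₃ / m₂^(3/2) = 1370.12550 / 704.13479 ≈ 1.946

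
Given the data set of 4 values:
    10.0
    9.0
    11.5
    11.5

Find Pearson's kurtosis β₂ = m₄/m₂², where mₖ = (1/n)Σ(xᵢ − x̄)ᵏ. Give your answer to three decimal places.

x̄ = 10.5000
Σ(xᵢ − x̄)² = 4.5000 ⇒ m₂ = 1.12500
Σ(xᵢ − x̄)⁴ = 7.1250 ⇒ m₄ = 1.78125
m₂² = 1.26563
β₂ = m₄/m₂² = 1.78125 / 1.26563 ≈ 1.407

1.407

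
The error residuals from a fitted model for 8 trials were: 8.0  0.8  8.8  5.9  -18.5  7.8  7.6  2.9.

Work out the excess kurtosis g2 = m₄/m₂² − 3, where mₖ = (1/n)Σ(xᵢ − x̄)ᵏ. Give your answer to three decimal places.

x̄ = 2.9125
Σ(xᵢ − x̄)² = 578.2888 ⇒ m₂ = 72.28609
Σ(xᵢ − x̄)⁴ = 213242.2114 ⇒ m₄ = 26655.27642
m₂² = 5225.27935
g2 = m₄/m₂² − 3 = 5.10122 − 3 ≈ 2.101

2.101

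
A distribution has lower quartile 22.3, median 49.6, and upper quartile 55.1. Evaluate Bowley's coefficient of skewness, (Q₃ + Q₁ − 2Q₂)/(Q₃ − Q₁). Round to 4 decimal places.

numerator: Q₃ + Q₁ − 2Q₂ = 55.1 + 22.3 − 2×49.6 = -21.8000
denominator: Q₃ − Q₁ = 55.1 − 22.3 = 32.8000
Bowley skewness = -21.8000 / 32.8000 ≈ -0.6646

-0.6646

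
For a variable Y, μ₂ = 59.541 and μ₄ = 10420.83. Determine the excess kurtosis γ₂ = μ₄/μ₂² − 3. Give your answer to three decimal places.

μ₂² = 59.541² = 3545.13068
μ₄/μ₂² = 10420.83 / 3545.13068 = 2.93948
γ₂ = 2.93948 − 3 ≈ -0.061

-0.061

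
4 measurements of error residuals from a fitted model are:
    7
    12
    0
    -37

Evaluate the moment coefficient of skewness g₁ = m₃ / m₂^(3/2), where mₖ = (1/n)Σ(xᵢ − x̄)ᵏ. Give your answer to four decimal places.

-0.9904

x̄ = (7 + 12 + 0 - 37) / 4 = -4.5000
deviations (xᵢ − x̄): 11.5000, 16.5000, 4.5000, -32.5000
Σ(xᵢ − x̄)² = 1481.0000 ⇒ m₂ = 1481.0000/4 = 370.25000
Σ(xᵢ − x̄)³ = -28224.0000 ⇒ m₃ = -28224.0000/4 = -7056.00000
m₂^(3/2) = 370.25000^(1.5) = 7124.30659
g₁ = m₃ / m₂^(3/2) = -7056.00000 / 7124.30659 ≈ -0.9904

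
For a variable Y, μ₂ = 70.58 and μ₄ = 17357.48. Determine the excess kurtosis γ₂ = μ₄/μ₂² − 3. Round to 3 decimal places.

μ₂² = 70.58² = 4981.53640
μ₄/μ₂² = 17357.48 / 4981.53640 = 3.48436
γ₂ = 3.48436 − 3 ≈ 0.484

0.484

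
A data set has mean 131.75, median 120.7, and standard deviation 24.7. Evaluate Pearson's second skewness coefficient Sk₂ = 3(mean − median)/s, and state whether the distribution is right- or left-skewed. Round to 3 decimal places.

Sk₂ = 3(131.75 − 120.7) / 24.7 = 3 × 11.0500 / 24.7
    = 33.1500 / 24.7 ≈ 1.342
Sk₂ > 0 ⇒ mean > median ⇒ right-skewed (positive skew).

1.342, right-skewed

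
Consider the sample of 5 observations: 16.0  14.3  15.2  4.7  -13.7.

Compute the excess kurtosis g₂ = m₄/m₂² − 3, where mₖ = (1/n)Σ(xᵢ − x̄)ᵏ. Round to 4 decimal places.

-0.4376

x̄ = 7.3000
Σ(xᵢ − x̄)² = 634.8600 ⇒ m₂ = 126.97200
Σ(xᵢ − x̄)⁴ = 206551.6818 ⇒ m₄ = 41310.33636
m₂² = 16121.88878
g₂ = m₄/m₂² − 3 = 2.56238 − 3 ≈ -0.4376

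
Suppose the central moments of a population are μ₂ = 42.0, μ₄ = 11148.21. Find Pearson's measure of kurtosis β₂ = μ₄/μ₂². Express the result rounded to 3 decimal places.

6.320

μ₂² = 42.0² = 1764.00000
μ₄/μ₂² = 11148.21 / 1764.00000 = 6.31985
β₂ ≈ 6.320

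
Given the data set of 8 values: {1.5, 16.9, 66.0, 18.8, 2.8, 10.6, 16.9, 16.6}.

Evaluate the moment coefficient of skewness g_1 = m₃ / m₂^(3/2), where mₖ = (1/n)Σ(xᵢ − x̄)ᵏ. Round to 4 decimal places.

1.7661

x̄ = (1.5 + 16.9 + 66.0 + 18.8 + 2.8 + 10.6 + 16.9 + 16.6) / 8 = 18.7625
deviations (xᵢ − x̄): -17.2625, -1.8625, 47.2375, 0.0375, -15.9625, -8.1625, -1.8625, -2.1625
Σ(xᵢ − x̄)² = 2862.4187 ⇒ m₂ = 2862.4187/8 = 357.80234
Σ(xᵢ − x̄)³ = 95626.6195 ⇒ m₃ = 95626.6195/8 = 11953.32744
m₂^(3/2) = 357.80234^(1.5) = 6768.06891
g_1 = m₃ / m₂^(3/2) = 11953.32744 / 6768.06891 ≈ 1.7661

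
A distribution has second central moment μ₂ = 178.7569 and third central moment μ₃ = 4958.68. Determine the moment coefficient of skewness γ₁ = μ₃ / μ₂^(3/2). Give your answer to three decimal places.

2.075

σ = √μ₂ = √178.7569 = 13.37000
σ³ = μ₂^(3/2) = 2389.97975
γ₁ = μ₃/σ³ = 4958.68 / 2389.97975 ≈ 2.075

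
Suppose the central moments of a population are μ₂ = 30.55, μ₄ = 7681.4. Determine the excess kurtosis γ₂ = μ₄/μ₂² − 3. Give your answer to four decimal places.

5.2303

μ₂² = 30.55² = 933.30250
μ₄/μ₂² = 7681.4 / 933.30250 = 8.23034
γ₂ = 8.23034 − 3 ≈ 5.2303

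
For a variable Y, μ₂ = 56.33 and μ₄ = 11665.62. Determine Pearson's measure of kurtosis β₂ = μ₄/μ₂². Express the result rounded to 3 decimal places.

3.676

μ₂² = 56.33² = 3173.06890
μ₄/μ₂² = 11665.62 / 3173.06890 = 3.67645
β₂ ≈ 3.676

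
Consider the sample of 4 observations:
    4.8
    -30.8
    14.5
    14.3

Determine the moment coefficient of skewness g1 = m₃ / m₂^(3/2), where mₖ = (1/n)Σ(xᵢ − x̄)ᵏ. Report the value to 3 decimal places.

x̄ = (4.8 - 30.8 + 14.5 + 14.3) / 4 = 0.7000
deviations (xᵢ − x̄): 4.1000, -31.5000, 13.8000, 13.6000
Σ(xᵢ − x̄)² = 1384.4600 ⇒ m₂ = 1384.4600/4 = 346.11500
Σ(xᵢ − x̄)³ = -26043.4260 ⇒ m₃ = -26043.4260/4 = -6510.85650
m₂^(3/2) = 346.11500^(1.5) = 6439.18098
g1 = m₃ / m₂^(3/2) = -6510.85650 / 6439.18098 ≈ -1.011

-1.011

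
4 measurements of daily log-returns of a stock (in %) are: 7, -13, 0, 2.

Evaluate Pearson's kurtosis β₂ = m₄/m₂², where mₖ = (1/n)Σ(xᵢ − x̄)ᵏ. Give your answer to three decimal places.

x̄ = -1.0000
Σ(xᵢ − x̄)² = 218.0000 ⇒ m₂ = 54.50000
Σ(xᵢ − x̄)⁴ = 24914.0000 ⇒ m₄ = 6228.50000
m₂² = 2970.25000
β₂ = m₄/m₂² = 6228.50000 / 2970.25000 ≈ 2.097

2.097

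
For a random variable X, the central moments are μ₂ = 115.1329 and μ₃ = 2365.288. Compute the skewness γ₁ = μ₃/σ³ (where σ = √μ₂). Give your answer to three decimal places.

σ = √μ₂ = √115.1329 = 10.73000
σ³ = μ₂^(3/2) = 1235.37602
γ₁ = μ₃/σ³ = 2365.288 / 1235.37602 ≈ 1.915

1.915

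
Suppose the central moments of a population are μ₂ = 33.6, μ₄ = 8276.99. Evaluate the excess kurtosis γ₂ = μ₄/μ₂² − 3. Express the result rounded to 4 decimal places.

4.3315

μ₂² = 33.6² = 1128.96000
μ₄/μ₂² = 8276.99 / 1128.96000 = 7.33152
γ₂ = 7.33152 − 3 ≈ 4.3315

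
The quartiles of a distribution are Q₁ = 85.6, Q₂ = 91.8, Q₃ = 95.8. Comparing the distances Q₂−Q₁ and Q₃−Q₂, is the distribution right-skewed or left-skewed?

Q₂ − Q₁ = 6.2;  Q₃ − Q₂ = 4.0
Q₂ − Q₁ > Q₃ − Q₂ ⇒ the lower half is more spread out ⇒ left-skewed.

left-skewed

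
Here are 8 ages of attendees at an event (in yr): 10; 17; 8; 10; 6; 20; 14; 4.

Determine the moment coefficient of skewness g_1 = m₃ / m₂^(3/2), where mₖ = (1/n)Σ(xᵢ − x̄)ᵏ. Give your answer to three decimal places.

x̄ = (10 + 17 + 8 + 10 + 6 + 20 + 14 + 4) / 8 = 11.1250
deviations (xᵢ − x̄): -1.1250, 5.8750, -3.1250, -1.1250, -5.1250, 8.8750, 2.8750, -7.1250
Σ(xᵢ − x̄)² = 210.8750 ⇒ m₂ = 210.8750/8 = 26.35938
Σ(xᵢ − x̄)³ = 395.9063 ⇒ m₃ = 395.9063/8 = 49.48828
m₂^(3/2) = 26.35938^(1.5) = 135.33267
g_1 = m₃ / m₂^(3/2) = 49.48828 / 135.33267 ≈ 0.366

0.366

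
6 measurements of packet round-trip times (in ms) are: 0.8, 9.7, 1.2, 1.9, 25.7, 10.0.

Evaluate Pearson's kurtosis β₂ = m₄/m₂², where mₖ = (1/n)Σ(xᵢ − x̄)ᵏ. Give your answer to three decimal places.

x̄ = 8.2167
Σ(xᵢ − x̄)² = 455.1883 ⇒ m₂ = 75.86472
Σ(xᵢ − x̄)⁴ = 100488.9809 ⇒ m₄ = 16748.16348
m₂² = 5755.45608
β₂ = m₄/m₂² = 16748.16348 / 5755.45608 ≈ 2.910

2.910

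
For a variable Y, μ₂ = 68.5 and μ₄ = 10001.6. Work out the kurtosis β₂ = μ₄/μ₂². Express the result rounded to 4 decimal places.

2.1315

μ₂² = 68.5² = 4692.25000
μ₄/μ₂² = 10001.6 / 4692.25000 = 2.13151
β₂ ≈ 2.1315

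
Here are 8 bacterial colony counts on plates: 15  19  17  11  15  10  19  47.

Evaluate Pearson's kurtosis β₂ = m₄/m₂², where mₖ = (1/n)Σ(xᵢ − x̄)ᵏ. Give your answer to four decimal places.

5.2903

x̄ = 19.1250
Σ(xᵢ − x̄)² = 964.8750 ⇒ m₂ = 120.60938
Σ(xᵢ − x̄)⁴ = 615643.9629 ⇒ m₄ = 76955.49536
m₂² = 14546.62134
β₂ = m₄/m₂² = 76955.49536 / 14546.62134 ≈ 5.2903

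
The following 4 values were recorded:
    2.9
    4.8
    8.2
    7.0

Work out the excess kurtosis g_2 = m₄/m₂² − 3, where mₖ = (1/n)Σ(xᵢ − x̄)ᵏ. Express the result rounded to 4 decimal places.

-1.4795

x̄ = 5.7250
Σ(xᵢ − x̄)² = 16.5875 ⇒ m₂ = 4.14687
Σ(xᵢ − x̄)⁴ = 104.5884 ⇒ m₄ = 26.14710
m₂² = 17.19657
g_2 = m₄/m₂² − 3 = 1.52048 − 3 ≈ -1.4795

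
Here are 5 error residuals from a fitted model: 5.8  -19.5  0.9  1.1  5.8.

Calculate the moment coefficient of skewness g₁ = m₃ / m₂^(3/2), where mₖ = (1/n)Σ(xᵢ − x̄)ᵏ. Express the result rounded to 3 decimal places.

x̄ = (5.8 - 19.5 + 0.9 + 1.1 + 5.8) / 5 = -1.1800
deviations (xᵢ − x̄): 6.9800, -18.3200, 2.0800, 2.2800, 6.9800
Σ(xᵢ − x̄)² = 442.5880 ⇒ m₂ = 442.5880/5 = 88.51760
Σ(xᵢ − x̄)³ = -5447.6143 ⇒ m₃ = -5447.6143/5 = -1089.52286
m₂^(3/2) = 88.51760^(1.5) = 832.80715
g₁ = m₃ / m₂^(3/2) = -1089.52286 / 832.80715 ≈ -1.308

-1.308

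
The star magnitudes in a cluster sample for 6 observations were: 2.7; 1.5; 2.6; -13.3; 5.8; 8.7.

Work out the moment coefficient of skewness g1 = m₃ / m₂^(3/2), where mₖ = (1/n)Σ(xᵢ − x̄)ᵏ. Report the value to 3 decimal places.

-1.297

x̄ = (2.7 + 1.5 + 2.6 - 13.3 + 5.8 + 8.7) / 6 = 1.3333
deviations (xᵢ − x̄): 1.3667, 0.1667, 1.2667, -14.6333, 4.4667, 7.3667
Σ(xᵢ − x̄)² = 291.8533 ⇒ m₂ = 291.8533/6 = 48.64222
Σ(xᵢ − x̄)³ = -2640.0236 ⇒ m₃ = -2640.0236/6 = -440.00393
m₂^(3/2) = 48.64222^(1.5) = 339.25020
g1 = m₃ / m₂^(3/2) = -440.00393 / 339.25020 ≈ -1.297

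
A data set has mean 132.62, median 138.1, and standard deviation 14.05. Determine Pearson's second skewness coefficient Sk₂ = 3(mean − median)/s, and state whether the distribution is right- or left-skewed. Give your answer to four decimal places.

Sk₂ = 3(132.62 − 138.1) / 14.05 = 3 × -5.4800 / 14.05
    = -16.4400 / 14.05 ≈ -1.1701
Sk₂ < 0 ⇒ mean < median ⇒ left-skewed (negative skew).

-1.1701, left-skewed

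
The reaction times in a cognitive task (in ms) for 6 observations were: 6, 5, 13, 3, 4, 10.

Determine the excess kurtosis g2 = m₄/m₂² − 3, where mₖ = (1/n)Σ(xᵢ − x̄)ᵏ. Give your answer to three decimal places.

x̄ = 6.8333
Σ(xᵢ − x̄)² = 74.8333 ⇒ m₂ = 12.47222
Σ(xᵢ − x̄)⁴ = 1838.8194 ⇒ m₄ = 306.46991
m₂² = 155.55633
g2 = m₄/m₂² − 3 = 1.97015 − 3 ≈ -1.030

-1.030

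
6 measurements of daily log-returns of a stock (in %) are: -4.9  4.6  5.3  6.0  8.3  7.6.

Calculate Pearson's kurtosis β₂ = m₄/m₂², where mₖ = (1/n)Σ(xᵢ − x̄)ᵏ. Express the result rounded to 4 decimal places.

x̄ = 4.4833
Σ(xᵢ − x̄)² = 115.3083 ⇒ m₂ = 19.21806
Σ(xᵢ − x̄)⁴ = 8064.5508 ⇒ m₄ = 1344.09180
m₂² = 369.33366
β₂ = m₄/m₂² = 1344.09180 / 369.33366 ≈ 3.6392

3.6392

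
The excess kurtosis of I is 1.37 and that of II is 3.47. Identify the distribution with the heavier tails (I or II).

II

Higher excess kurtosis ⇒ heavier tails relative to the normal distribution.
1.37 vs 3.47: the larger is 3.47, so II has heavier tails.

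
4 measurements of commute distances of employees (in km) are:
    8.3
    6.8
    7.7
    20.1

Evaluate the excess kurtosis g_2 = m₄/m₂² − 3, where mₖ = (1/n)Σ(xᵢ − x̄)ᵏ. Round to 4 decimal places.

-0.6915

x̄ = 10.7250
Σ(xᵢ − x̄)² = 118.3275 ⇒ m₂ = 29.58188
Σ(xᵢ − x̄)⁴ = 8080.4109 ⇒ m₄ = 2020.10273
m₂² = 875.08733
g_2 = m₄/m₂² − 3 = 2.30846 − 3 ≈ -0.6915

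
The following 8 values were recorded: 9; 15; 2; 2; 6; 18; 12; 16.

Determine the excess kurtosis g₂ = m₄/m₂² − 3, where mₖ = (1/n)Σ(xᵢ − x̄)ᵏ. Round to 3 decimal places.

-1.457

x̄ = 10.0000
Σ(xᵢ − x̄)² = 274.0000 ⇒ m₂ = 34.25000
Σ(xᵢ − x̄)⁴ = 14482.0000 ⇒ m₄ = 1810.25000
m₂² = 1173.06250
g₂ = m₄/m₂² − 3 = 1.54318 − 3 ≈ -1.457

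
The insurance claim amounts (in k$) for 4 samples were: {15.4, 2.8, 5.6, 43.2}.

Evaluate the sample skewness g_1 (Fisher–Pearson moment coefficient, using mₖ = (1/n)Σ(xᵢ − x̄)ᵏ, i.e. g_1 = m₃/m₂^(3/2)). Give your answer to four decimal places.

0.8837

x̄ = (15.4 + 2.8 + 5.6 + 43.2) / 4 = 16.7500
deviations (xᵢ − x̄): -1.3500, -13.9500, -11.1500, 26.4500
Σ(xᵢ − x̄)² = 1020.3500 ⇒ m₂ = 1020.3500/4 = 255.08750
Σ(xᵢ − x̄)³ = 14401.1250 ⇒ m₃ = 14401.1250/4 = 3600.28125
m₂^(3/2) = 255.08750^(1.5) = 4074.11953
g_1 = m₃ / m₂^(3/2) = 3600.28125 / 4074.11953 ≈ 0.8837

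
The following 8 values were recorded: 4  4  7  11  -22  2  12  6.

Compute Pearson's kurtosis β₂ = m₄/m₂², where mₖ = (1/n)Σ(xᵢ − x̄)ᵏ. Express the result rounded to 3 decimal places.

5.045

x̄ = 3.0000
Σ(xᵢ − x̄)² = 798.0000 ⇒ m₂ = 99.75000
Σ(xᵢ − x̄)⁴ = 401622.0000 ⇒ m₄ = 50202.75000
m₂² = 9950.06250
β₂ = m₄/m₂² = 50202.75000 / 9950.06250 ≈ 5.045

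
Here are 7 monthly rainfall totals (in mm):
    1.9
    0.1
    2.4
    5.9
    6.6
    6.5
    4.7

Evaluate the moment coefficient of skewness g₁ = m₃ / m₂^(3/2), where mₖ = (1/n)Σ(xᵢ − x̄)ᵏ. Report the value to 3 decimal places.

-0.365

x̄ = (1.9 + 0.1 + 2.4 + 5.9 + 6.6 + 6.5 + 4.7) / 7 = 4.0143
deviations (xᵢ − x̄): -2.1143, -3.9143, -1.6143, 1.8857, 2.5857, 2.4857, 0.6857
Σ(xᵢ − x̄)² = 39.2886 ⇒ m₂ = 39.2886/7 = 5.61265
Σ(xᵢ − x̄)³ = -33.9568 ⇒ m₃ = -33.9568/7 = -4.85097
m₂^(3/2) = 5.61265^(1.5) = 13.29696
g₁ = m₃ / m₂^(3/2) = -4.85097 / 13.29696 ≈ -0.365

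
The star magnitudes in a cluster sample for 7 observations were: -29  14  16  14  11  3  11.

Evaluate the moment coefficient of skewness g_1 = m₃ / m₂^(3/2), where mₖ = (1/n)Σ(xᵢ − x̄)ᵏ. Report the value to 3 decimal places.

-1.771

x̄ = (-29 + 14 + 16 + 14 + 11 + 3 + 11) / 7 = 5.7143
deviations (xᵢ − x̄): -34.7143, 8.2857, 10.2857, 8.2857, 5.2857, -2.7143, 5.2857
Σ(xᵢ − x̄)² = 1511.4286 ⇒ m₂ = 1511.4286/7 = 215.91837
Σ(xᵢ − x̄)³ = -39332.3265 ⇒ m₃ = -39332.3265/7 = -5618.90379
m₂^(3/2) = 215.91837^(1.5) = 3172.73925
g_1 = m₃ / m₂^(3/2) = -5618.90379 / 3172.73925 ≈ -1.771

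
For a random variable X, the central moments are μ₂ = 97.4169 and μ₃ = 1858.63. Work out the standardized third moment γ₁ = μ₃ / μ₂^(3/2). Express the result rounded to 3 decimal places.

σ = √μ₂ = √97.4169 = 9.87000
σ³ = μ₂^(3/2) = 961.50480
γ₁ = μ₃/σ³ = 1858.63 / 961.50480 ≈ 1.933

1.933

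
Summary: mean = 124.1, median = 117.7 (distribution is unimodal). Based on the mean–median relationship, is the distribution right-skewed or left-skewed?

right-skewed

mean − median = 124.1 − 117.7 = 6.4
mean > median ⇒ the longer tail is on the right ⇒ right-skewed (positively skewed).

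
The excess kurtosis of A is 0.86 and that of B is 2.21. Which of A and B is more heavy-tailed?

Higher excess kurtosis ⇒ heavier tails relative to the normal distribution.
0.86 vs 2.21: the larger is 2.21, so B has heavier tails.

B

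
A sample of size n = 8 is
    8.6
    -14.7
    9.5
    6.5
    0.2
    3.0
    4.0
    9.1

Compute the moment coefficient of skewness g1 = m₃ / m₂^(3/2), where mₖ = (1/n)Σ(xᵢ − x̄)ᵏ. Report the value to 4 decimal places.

x̄ = (8.6 - 14.7 + 9.5 + 6.5 + 0.2 + 3.0 + 4.0 + 9.1) / 8 = 3.2750
deviations (xᵢ − x̄): 5.3250, -17.9750, 6.2250, 3.2250, -3.0750, -0.2750, 0.7250, 5.8250
Σ(xᵢ − x̄)² = 444.5950 ⇒ m₂ = 444.5950/8 = 55.57437
Σ(xᵢ − x̄)³ = -5213.0452 ⇒ m₃ = -5213.0452/8 = -651.63066
m₂^(3/2) = 55.57437^(1.5) = 414.29709
g1 = m₃ / m₂^(3/2) = -651.63066 / 414.29709 ≈ -1.5729

-1.5729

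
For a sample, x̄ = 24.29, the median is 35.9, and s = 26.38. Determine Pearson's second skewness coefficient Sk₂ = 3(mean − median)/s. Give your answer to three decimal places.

Sk₂ = 3(24.29 − 35.9) / 26.38 = 3 × -11.6100 / 26.38
    = -34.8300 / 26.38 ≈ -1.320

-1.320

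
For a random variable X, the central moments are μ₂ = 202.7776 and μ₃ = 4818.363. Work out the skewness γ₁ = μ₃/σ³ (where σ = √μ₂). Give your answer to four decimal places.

1.6687

σ = √μ₂ = √202.7776 = 14.24000
σ³ = μ₂^(3/2) = 2887.55302
γ₁ = μ₃/σ³ = 4818.363 / 2887.55302 ≈ 1.6687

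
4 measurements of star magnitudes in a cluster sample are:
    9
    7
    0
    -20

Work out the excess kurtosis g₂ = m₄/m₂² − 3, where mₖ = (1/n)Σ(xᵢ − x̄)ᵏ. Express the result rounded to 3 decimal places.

-0.912

x̄ = -1.0000
Σ(xᵢ − x̄)² = 526.0000 ⇒ m₂ = 131.50000
Σ(xᵢ − x̄)⁴ = 144418.0000 ⇒ m₄ = 36104.50000
m₂² = 17292.25000
g₂ = m₄/m₂² − 3 = 2.08790 − 3 ≈ -0.912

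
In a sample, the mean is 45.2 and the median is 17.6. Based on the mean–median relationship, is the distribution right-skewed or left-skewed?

mean − median = 45.2 − 17.6 = 27.6
mean > median ⇒ the longer tail is on the right ⇒ right-skewed (positively skewed).

right-skewed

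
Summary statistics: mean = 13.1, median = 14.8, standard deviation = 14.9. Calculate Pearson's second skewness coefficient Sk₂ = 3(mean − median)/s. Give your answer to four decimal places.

-0.3423

Sk₂ = 3(13.1 − 14.8) / 14.9 = 3 × -1.7000 / 14.9
    = -5.1000 / 14.9 ≈ -0.3423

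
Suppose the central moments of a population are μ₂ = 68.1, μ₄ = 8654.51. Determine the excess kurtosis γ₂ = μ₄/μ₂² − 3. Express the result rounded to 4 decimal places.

μ₂² = 68.1² = 4637.61000
μ₄/μ₂² = 8654.51 / 4637.61000 = 1.86616
γ₂ = 1.86616 − 3 ≈ -1.1338

-1.1338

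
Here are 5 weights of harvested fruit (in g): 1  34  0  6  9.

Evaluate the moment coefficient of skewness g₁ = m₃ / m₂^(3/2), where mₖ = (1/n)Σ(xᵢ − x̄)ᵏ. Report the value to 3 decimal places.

x̄ = (1 + 34 + 0 + 6 + 9) / 5 = 10.0000
deviations (xᵢ − x̄): -9.0000, 24.0000, -10.0000, -4.0000, -1.0000
Σ(xᵢ − x̄)² = 774.0000 ⇒ m₂ = 774.0000/5 = 154.80000
Σ(xᵢ − x̄)³ = 12030.0000 ⇒ m₃ = 12030.0000/5 = 2406.00000
m₂^(3/2) = 154.80000^(1.5) = 1926.00067
g₁ = m₃ / m₂^(3/2) = 2406.00000 / 1926.00067 ≈ 1.249

1.249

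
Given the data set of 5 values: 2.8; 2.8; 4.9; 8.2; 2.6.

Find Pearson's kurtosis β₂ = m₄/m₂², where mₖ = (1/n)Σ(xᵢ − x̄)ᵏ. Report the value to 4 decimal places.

x̄ = 4.2600
Σ(xᵢ − x̄)² = 22.9520 ⇒ m₂ = 4.59040
Σ(xᵢ − x̄)⁴ = 257.8307 ⇒ m₄ = 51.56614
m₂² = 21.07177
β₂ = m₄/m₂² = 51.56614 / 21.07177 ≈ 2.4472

2.4472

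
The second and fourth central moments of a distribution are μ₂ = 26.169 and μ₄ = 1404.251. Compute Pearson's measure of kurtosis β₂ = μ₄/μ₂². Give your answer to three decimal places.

μ₂² = 26.169² = 684.81656
μ₄/μ₂² = 1404.251 / 684.81656 = 2.05055
β₂ ≈ 2.051

2.051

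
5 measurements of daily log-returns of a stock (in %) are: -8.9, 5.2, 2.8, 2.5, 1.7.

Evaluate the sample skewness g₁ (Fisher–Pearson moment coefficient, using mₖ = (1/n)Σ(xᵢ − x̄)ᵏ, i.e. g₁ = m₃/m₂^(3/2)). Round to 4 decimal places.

-1.2810

x̄ = (-8.9 + 5.2 + 2.8 + 2.5 + 1.7) / 5 = 0.6600
deviations (xᵢ − x̄): -9.5600, 4.5400, 2.1400, 1.8400, 1.0400
Σ(xᵢ − x̄)² = 121.0520 ⇒ m₂ = 121.0520/5 = 24.21040
Σ(xᵢ − x̄)³ = -762.9914 ⇒ m₃ = -762.9914/5 = -152.59829
m₂^(3/2) = 24.21040^(1.5) = 119.12501
g₁ = m₃ / m₂^(3/2) = -152.59829 / 119.12501 ≈ -1.2810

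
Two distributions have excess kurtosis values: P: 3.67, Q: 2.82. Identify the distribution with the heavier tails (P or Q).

Higher excess kurtosis ⇒ heavier tails relative to the normal distribution.
3.67 vs 2.82: the larger is 3.67, so P has heavier tails.

P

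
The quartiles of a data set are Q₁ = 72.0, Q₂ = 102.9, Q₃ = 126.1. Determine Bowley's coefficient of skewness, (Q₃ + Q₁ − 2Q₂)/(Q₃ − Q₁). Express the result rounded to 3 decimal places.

numerator: Q₃ + Q₁ − 2Q₂ = 126.1 + 72.0 − 2×102.9 = -7.7000
denominator: Q₃ − Q₁ = 126.1 − 72.0 = 54.1000
Bowley skewness = -7.7000 / 54.1000 ≈ -0.142

-0.142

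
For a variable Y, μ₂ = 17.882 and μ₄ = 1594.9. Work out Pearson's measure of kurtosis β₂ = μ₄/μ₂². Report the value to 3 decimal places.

4.988

μ₂² = 17.882² = 319.76592
μ₄/μ₂² = 1594.9 / 319.76592 = 4.98771
β₂ ≈ 4.988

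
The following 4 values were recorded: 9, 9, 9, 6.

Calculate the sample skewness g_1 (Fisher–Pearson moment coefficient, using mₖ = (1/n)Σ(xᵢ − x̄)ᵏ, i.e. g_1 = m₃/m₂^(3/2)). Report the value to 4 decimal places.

x̄ = (9 + 9 + 9 + 6) / 4 = 8.2500
deviations (xᵢ − x̄): 0.7500, 0.7500, 0.7500, -2.2500
Σ(xᵢ − x̄)² = 6.7500 ⇒ m₂ = 6.7500/4 = 1.68750
Σ(xᵢ − x̄)³ = -10.1250 ⇒ m₃ = -10.1250/4 = -2.53125
m₂^(3/2) = 1.68750^(1.5) = 2.19213
g_1 = m₃ / m₂^(3/2) = -2.53125 / 2.19213 ≈ -1.1547

-1.1547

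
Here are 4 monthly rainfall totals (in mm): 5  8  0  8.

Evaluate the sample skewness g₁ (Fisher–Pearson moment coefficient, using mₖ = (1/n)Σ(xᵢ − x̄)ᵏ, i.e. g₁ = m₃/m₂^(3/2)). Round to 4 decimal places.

-0.7379

x̄ = (5 + 8 + 0 + 8) / 4 = 5.2500
deviations (xᵢ − x̄): -0.2500, 2.7500, -5.2500, 2.7500
Σ(xᵢ − x̄)² = 42.7500 ⇒ m₂ = 42.7500/4 = 10.68750
Σ(xᵢ − x̄)³ = -103.1250 ⇒ m₃ = -103.1250/4 = -25.78125
m₂^(3/2) = 10.68750^(1.5) = 34.93930
g₁ = m₃ / m₂^(3/2) = -25.78125 / 34.93930 ≈ -0.7379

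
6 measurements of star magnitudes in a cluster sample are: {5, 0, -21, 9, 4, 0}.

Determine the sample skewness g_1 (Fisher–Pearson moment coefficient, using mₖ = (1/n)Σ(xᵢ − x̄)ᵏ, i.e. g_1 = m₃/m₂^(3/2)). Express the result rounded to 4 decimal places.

-1.3807

x̄ = (5 + 0 - 21 + 9 + 4 + 0) / 6 = -0.5000
deviations (xᵢ − x̄): 5.5000, 0.5000, -20.5000, 9.5000, 4.5000, 0.5000
Σ(xᵢ − x̄)² = 561.5000 ⇒ m₂ = 561.5000/6 = 93.58333
Σ(xᵢ − x̄)³ = -7500.0000 ⇒ m₃ = -7500.0000/6 = -1250.00000
m₂^(3/2) = 93.58333^(1.5) = 905.31093
g_1 = m₃ / m₂^(3/2) = -1250.00000 / 905.31093 ≈ -1.3807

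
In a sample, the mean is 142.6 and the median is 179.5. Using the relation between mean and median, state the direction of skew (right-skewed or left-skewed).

mean − median = 142.6 − 179.5 = -36.9
mean < median ⇒ the longer tail is on the left ⇒ left-skewed (negatively skewed).

left-skewed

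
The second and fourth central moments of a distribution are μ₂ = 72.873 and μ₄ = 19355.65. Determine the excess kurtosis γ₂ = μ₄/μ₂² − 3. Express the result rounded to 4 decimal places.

μ₂² = 72.873² = 5310.47413
μ₄/μ₂² = 19355.65 / 5310.47413 = 3.64481
γ₂ = 3.64481 − 3 ≈ 0.6448

0.6448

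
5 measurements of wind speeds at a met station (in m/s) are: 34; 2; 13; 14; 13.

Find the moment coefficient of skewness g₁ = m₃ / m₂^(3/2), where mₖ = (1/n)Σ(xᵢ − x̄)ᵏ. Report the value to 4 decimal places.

x̄ = (34 + 2 + 13 + 14 + 13) / 5 = 15.2000
deviations (xᵢ − x̄): 18.8000, -13.2000, -2.2000, -1.2000, -2.2000
Σ(xᵢ − x̄)² = 538.8000 ⇒ m₂ = 538.8000/5 = 107.76000
Σ(xᵢ − x̄)³ = 4321.6800 ⇒ m₃ = 4321.6800/5 = 864.33600
m₂^(3/2) = 107.76000^(1.5) = 1118.62977
g₁ = m₃ / m₂^(3/2) = 864.33600 / 1118.62977 ≈ 0.7727

0.7727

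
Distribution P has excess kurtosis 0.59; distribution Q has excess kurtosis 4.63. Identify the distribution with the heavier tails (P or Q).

Q

Higher excess kurtosis ⇒ heavier tails relative to the normal distribution.
0.59 vs 4.63: the larger is 4.63, so Q has heavier tails.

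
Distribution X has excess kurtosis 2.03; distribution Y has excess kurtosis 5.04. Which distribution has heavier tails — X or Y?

Higher excess kurtosis ⇒ heavier tails relative to the normal distribution.
2.03 vs 5.04: the larger is 5.04, so Y has heavier tails.

Y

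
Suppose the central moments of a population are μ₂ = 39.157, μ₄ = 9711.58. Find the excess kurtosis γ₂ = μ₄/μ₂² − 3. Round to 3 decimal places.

3.334

μ₂² = 39.157² = 1533.27065
μ₄/μ₂² = 9711.58 / 1533.27065 = 6.33390
γ₂ = 6.33390 − 3 ≈ 3.334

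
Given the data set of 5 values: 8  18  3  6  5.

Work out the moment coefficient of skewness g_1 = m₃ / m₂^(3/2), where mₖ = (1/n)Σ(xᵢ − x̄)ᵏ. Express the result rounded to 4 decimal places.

x̄ = (8 + 18 + 3 + 6 + 5) / 5 = 8.0000
deviations (xᵢ − x̄): 0.0000, 10.0000, -5.0000, -2.0000, -3.0000
Σ(xᵢ − x̄)² = 138.0000 ⇒ m₂ = 138.0000/5 = 27.60000
Σ(xᵢ − x̄)³ = 840.0000 ⇒ m₃ = 840.0000/5 = 168.00000
m₂^(3/2) = 27.60000^(1.5) = 144.99854
g_1 = m₃ / m₂^(3/2) = 168.00000 / 144.99854 ≈ 1.1586

1.1586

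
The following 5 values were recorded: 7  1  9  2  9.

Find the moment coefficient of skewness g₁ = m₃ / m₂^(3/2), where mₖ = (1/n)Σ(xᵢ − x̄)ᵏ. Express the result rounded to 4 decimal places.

x̄ = (7 + 1 + 9 + 2 + 9) / 5 = 5.6000
deviations (xᵢ − x̄): 1.4000, -4.6000, 3.4000, -3.6000, 3.4000
Σ(xᵢ − x̄)² = 59.2000 ⇒ m₂ = 59.2000/5 = 11.84000
Σ(xᵢ − x̄)³ = -62.6400 ⇒ m₃ = -62.6400/5 = -12.52800
m₂^(3/2) = 11.84000^(1.5) = 40.74061
g₁ = m₃ / m₂^(3/2) = -12.52800 / 40.74061 ≈ -0.3075

-0.3075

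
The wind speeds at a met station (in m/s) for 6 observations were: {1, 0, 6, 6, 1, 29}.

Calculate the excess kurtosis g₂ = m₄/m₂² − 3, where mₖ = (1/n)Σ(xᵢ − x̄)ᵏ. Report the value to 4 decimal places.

0.7926

x̄ = 7.1667
Σ(xᵢ − x̄)² = 606.8333 ⇒ m₂ = 101.13889
Σ(xᵢ − x̄)⁴ = 232771.4861 ⇒ m₄ = 38795.24769
m₂² = 10229.07485
g₂ = m₄/m₂² − 3 = 3.79264 − 3 ≈ 0.7926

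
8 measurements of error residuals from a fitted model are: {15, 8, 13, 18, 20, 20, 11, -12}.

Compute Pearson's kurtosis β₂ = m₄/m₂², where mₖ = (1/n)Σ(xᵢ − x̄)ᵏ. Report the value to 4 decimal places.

4.4097

x̄ = 11.6250
Σ(xᵢ − x̄)² = 765.8750 ⇒ m₂ = 95.73438
Σ(xᵢ − x̄)⁴ = 323318.1816 ⇒ m₄ = 40414.77271
m₂² = 9165.07056
β₂ = m₄/m₂² = 40414.77271 / 9165.07056 ≈ 4.4097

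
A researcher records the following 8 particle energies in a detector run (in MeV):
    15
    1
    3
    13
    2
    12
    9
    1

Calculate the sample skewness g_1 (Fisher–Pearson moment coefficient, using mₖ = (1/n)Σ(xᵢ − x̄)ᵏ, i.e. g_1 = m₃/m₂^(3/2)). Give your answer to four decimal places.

x̄ = (15 + 1 + 3 + 13 + 2 + 12 + 9 + 1) / 8 = 7.0000
deviations (xᵢ − x̄): 8.0000, -6.0000, -4.0000, 6.0000, -5.0000, 5.0000, 2.0000, -6.0000
Σ(xᵢ − x̄)² = 242.0000 ⇒ m₂ = 242.0000/8 = 30.25000
Σ(xᵢ − x̄)³ = 240.0000 ⇒ m₃ = 240.0000/8 = 30.00000
m₂^(3/2) = 30.25000^(1.5) = 166.37500
g_1 = m₃ / m₂^(3/2) = 30.00000 / 166.37500 ≈ 0.1803

0.1803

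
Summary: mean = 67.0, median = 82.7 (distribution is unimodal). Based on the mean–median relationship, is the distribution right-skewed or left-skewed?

mean − median = 67.0 − 82.7 = -15.7
mean < median ⇒ the longer tail is on the left ⇒ left-skewed (negatively skewed).

left-skewed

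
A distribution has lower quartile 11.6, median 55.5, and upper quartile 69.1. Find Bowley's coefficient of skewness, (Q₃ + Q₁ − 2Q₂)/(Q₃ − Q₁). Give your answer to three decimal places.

numerator: Q₃ + Q₁ − 2Q₂ = 69.1 + 11.6 − 2×55.5 = -30.3000
denominator: Q₃ − Q₁ = 69.1 − 11.6 = 57.5000
Bowley skewness = -30.3000 / 57.5000 ≈ -0.527

-0.527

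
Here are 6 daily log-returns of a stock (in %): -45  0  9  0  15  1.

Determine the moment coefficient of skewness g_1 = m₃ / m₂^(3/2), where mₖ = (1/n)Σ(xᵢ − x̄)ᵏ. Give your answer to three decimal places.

-1.457

x̄ = (-45 + 0 + 9 + 0 + 15 + 1) / 6 = -3.3333
deviations (xᵢ − x̄): -41.6667, 3.3333, 12.3333, 3.3333, 18.3333, 4.3333
Σ(xᵢ − x̄)² = 2265.3333 ⇒ m₂ = 2265.3333/6 = 377.55556
Σ(xᵢ − x̄)³ = -64144.4444 ⇒ m₃ = -64144.4444/6 = -10690.74074
m₂^(3/2) = 377.55556^(1.5) = 7336.20228
g_1 = m₃ / m₂^(3/2) = -10690.74074 / 7336.20228 ≈ -1.457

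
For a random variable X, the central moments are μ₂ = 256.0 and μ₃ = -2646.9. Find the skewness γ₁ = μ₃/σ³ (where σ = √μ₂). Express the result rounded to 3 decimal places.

-0.646

σ = √μ₂ = √256.0 = 16.00000
σ³ = μ₂^(3/2) = 4096.00000
γ₁ = μ₃/σ³ = -2646.9 / 4096.00000 ≈ -0.646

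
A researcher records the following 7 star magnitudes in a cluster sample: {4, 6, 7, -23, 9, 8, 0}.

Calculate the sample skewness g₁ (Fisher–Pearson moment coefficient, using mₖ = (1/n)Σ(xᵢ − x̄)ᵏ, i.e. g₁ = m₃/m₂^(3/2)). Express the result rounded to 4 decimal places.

-1.7635

x̄ = (4 + 6 + 7 - 23 + 9 + 8 + 0) / 7 = 1.5714
deviations (xᵢ − x̄): 2.4286, 4.4286, 5.4286, -24.5714, 7.4286, 6.4286, -1.5714
Σ(xᵢ − x̄)² = 757.7143 ⇒ m₂ = 757.7143/7 = 108.24490
Σ(xᵢ − x̄)³ = -13902.2449 ⇒ m₃ = -13902.2449/7 = -1986.03499
m₂^(3/2) = 108.24490^(1.5) = 1126.18867
g₁ = m₃ / m₂^(3/2) = -1986.03499 / 1126.18867 ≈ -1.7635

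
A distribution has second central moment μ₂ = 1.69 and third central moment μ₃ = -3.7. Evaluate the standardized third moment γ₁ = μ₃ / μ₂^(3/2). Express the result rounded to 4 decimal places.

σ = √μ₂ = √1.69 = 1.30000
σ³ = μ₂^(3/2) = 2.19700
γ₁ = μ₃/σ³ = -3.7 / 2.19700 ≈ -1.6841

-1.6841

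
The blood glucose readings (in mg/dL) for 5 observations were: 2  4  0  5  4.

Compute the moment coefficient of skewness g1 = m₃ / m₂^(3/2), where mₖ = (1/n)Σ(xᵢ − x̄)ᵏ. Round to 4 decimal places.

-0.6289

x̄ = (2 + 4 + 0 + 5 + 4) / 5 = 3.0000
deviations (xᵢ − x̄): -1.0000, 1.0000, -3.0000, 2.0000, 1.0000
Σ(xᵢ − x̄)² = 16.0000 ⇒ m₂ = 16.0000/5 = 3.20000
Σ(xᵢ − x̄)³ = -18.0000 ⇒ m₃ = -18.0000/5 = -3.60000
m₂^(3/2) = 3.20000^(1.5) = 5.72433
g1 = m₃ / m₂^(3/2) = -3.60000 / 5.72433 ≈ -0.6289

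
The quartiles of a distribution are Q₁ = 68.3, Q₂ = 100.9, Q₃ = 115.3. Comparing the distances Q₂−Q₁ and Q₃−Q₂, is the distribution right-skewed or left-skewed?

Q₂ − Q₁ = 32.6;  Q₃ − Q₂ = 14.4
Q₂ − Q₁ > Q₃ − Q₂ ⇒ the lower half is more spread out ⇒ left-skewed.

left-skewed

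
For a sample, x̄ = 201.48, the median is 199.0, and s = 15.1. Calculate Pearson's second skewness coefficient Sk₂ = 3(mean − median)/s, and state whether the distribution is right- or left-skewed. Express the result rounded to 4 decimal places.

Sk₂ = 3(201.48 − 199.0) / 15.1 = 3 × 2.4800 / 15.1
    = 7.4400 / 15.1 ≈ 0.4927
Sk₂ > 0 ⇒ mean > median ⇒ right-skewed (positive skew).

0.4927, right-skewed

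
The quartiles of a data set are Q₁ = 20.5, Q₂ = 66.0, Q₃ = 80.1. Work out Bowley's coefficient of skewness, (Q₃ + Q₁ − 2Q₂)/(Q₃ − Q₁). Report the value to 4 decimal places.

-0.5268

numerator: Q₃ + Q₁ − 2Q₂ = 80.1 + 20.5 − 2×66.0 = -31.4000
denominator: Q₃ − Q₁ = 80.1 − 20.5 = 59.6000
Bowley skewness = -31.4000 / 59.6000 ≈ -0.5268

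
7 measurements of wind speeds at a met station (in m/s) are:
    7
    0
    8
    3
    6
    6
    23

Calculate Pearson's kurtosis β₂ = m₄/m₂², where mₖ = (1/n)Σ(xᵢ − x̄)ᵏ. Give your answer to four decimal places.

4.0849

x̄ = 7.5714
Σ(xᵢ − x̄)² = 321.7143 ⇒ m₂ = 45.95918
Σ(xᵢ − x̄)⁴ = 60398.8222 ⇒ m₄ = 8628.40317
m₂² = 2112.24656
β₂ = m₄/m₂² = 8628.40317 / 2112.24656 ≈ 4.0849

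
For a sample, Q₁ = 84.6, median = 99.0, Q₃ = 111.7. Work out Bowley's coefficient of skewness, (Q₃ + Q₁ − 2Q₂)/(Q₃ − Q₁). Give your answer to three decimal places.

numerator: Q₃ + Q₁ − 2Q₂ = 111.7 + 84.6 − 2×99.0 = -1.7000
denominator: Q₃ − Q₁ = 111.7 − 84.6 = 27.1000
Bowley skewness = -1.7000 / 27.1000 ≈ -0.063

-0.063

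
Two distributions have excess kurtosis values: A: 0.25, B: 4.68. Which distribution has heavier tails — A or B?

B

Higher excess kurtosis ⇒ heavier tails relative to the normal distribution.
0.25 vs 4.68: the larger is 4.68, so B has heavier tails.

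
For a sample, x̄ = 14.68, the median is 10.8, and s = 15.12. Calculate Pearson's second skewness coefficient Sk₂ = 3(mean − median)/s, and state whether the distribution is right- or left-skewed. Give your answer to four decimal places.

0.7698, right-skewed

Sk₂ = 3(14.68 − 10.8) / 15.12 = 3 × 3.8800 / 15.12
    = 11.6400 / 15.12 ≈ 0.7698
Sk₂ > 0 ⇒ mean > median ⇒ right-skewed (positive skew).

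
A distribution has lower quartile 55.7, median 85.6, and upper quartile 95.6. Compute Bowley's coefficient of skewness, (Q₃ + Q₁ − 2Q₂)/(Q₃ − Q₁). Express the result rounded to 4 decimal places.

numerator: Q₃ + Q₁ − 2Q₂ = 95.6 + 55.7 − 2×85.6 = -19.9000
denominator: Q₃ − Q₁ = 95.6 − 55.7 = 39.9000
Bowley skewness = -19.9000 / 39.9000 ≈ -0.4987

-0.4987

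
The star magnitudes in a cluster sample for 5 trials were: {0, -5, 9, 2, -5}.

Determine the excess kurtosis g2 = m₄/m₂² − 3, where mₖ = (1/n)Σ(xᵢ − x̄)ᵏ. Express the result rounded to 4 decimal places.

-0.9446

x̄ = 0.2000
Σ(xᵢ − x̄)² = 134.8000 ⇒ m₂ = 26.96000
Σ(xᵢ − x̄)⁴ = 7469.7760 ⇒ m₄ = 1493.95520
m₂² = 726.84160
g2 = m₄/m₂² − 3 = 2.05541 − 3 ≈ -0.9446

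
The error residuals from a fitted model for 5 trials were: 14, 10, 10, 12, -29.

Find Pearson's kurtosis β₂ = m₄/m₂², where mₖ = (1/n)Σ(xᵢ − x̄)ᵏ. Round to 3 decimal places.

x̄ = 3.4000
Σ(xᵢ − x̄)² = 1323.2000 ⇒ m₂ = 264.64000
Σ(xᵢ − x̄)⁴ = 1123885.8560 ⇒ m₄ = 224777.17120
m₂² = 70034.32960
β₂ = m₄/m₂² = 224777.17120 / 70034.32960 ≈ 3.210

3.210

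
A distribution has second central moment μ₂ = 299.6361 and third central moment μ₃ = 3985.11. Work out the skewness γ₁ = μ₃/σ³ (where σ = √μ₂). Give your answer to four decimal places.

σ = √μ₂ = √299.6361 = 17.31000
σ³ = μ₂^(3/2) = 5186.70089
γ₁ = μ₃/σ³ = 3985.11 / 5186.70089 ≈ 0.7683

0.7683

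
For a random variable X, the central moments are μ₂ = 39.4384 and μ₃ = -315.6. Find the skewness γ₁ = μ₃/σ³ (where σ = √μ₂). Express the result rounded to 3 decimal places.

-1.274

σ = √μ₂ = √39.4384 = 6.28000
σ³ = μ₂^(3/2) = 247.67315
γ₁ = μ₃/σ³ = -315.6 / 247.67315 ≈ -1.274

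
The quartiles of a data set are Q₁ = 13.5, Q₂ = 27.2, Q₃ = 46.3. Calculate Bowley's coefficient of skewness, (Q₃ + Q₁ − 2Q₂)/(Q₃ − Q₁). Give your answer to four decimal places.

0.1646

numerator: Q₃ + Q₁ − 2Q₂ = 46.3 + 13.5 − 2×27.2 = 5.4000
denominator: Q₃ − Q₁ = 46.3 − 13.5 = 32.8000
Bowley skewness = 5.4000 / 32.8000 ≈ 0.1646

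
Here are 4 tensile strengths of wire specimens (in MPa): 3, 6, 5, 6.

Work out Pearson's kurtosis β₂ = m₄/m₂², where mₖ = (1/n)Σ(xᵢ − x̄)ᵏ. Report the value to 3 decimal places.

2.000

x̄ = 5.0000
Σ(xᵢ − x̄)² = 6.0000 ⇒ m₂ = 1.50000
Σ(xᵢ − x̄)⁴ = 18.0000 ⇒ m₄ = 4.50000
m₂² = 2.25000
β₂ = m₄/m₂² = 4.50000 / 2.25000 ≈ 2.000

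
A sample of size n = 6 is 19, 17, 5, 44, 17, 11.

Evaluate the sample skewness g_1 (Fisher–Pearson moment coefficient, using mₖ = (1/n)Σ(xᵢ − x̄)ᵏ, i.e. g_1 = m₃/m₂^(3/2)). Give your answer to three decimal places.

x̄ = (19 + 17 + 5 + 44 + 17 + 11) / 6 = 18.8333
deviations (xᵢ − x̄): 0.1667, -1.8333, -13.8333, 25.1667, -1.8333, -7.8333
Σ(xᵢ − x̄)² = 892.8333 ⇒ m₂ = 892.8333/6 = 148.80556
Σ(xᵢ − x̄)³ = 12799.4444 ⇒ m₃ = 12799.4444/6 = 2133.24074
m₂^(3/2) = 148.80556^(1.5) = 1815.21770
g_1 = m₃ / m₂^(3/2) = 2133.24074 / 1815.21770 ≈ 1.175

1.175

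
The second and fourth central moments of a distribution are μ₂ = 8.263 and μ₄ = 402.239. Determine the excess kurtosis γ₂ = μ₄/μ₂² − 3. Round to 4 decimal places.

μ₂² = 8.263² = 68.27717
μ₄/μ₂² = 402.239 / 68.27717 = 5.89127
γ₂ = 5.89127 − 3 ≈ 2.8913

2.8913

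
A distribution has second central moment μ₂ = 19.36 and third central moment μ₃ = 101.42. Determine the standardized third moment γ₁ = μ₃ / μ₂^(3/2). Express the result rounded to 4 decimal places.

σ = √μ₂ = √19.36 = 4.40000
σ³ = μ₂^(3/2) = 85.18400
γ₁ = μ₃/σ³ = 101.42 / 85.18400 ≈ 1.1906

1.1906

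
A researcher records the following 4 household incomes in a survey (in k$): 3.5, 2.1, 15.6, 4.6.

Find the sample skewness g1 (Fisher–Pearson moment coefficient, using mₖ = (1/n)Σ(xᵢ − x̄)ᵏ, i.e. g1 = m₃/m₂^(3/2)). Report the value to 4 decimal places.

1.0601

x̄ = (3.5 + 2.1 + 15.6 + 4.6) / 4 = 6.4500
deviations (xᵢ − x̄): -2.9500, -4.3500, 9.1500, -1.8500
Σ(xᵢ − x̄)² = 114.7700 ⇒ m₂ = 114.7700/4 = 28.69250
Σ(xᵢ − x̄)³ = 651.7440 ⇒ m₃ = 651.7440/4 = 162.93600
m₂^(3/2) = 28.69250^(1.5) = 153.69247
g1 = m₃ / m₂^(3/2) = 162.93600 / 153.69247 ≈ 1.0601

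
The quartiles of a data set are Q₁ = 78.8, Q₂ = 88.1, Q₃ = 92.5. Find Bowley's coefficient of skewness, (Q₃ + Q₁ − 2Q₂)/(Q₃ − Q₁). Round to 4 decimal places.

-0.3577

numerator: Q₃ + Q₁ − 2Q₂ = 92.5 + 78.8 − 2×88.1 = -4.9000
denominator: Q₃ − Q₁ = 92.5 − 78.8 = 13.7000
Bowley skewness = -4.9000 / 13.7000 ≈ -0.3577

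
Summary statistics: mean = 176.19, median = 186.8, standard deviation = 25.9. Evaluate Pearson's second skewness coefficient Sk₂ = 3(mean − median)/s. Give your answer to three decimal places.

-1.229

Sk₂ = 3(176.19 − 186.8) / 25.9 = 3 × -10.6100 / 25.9
    = -31.8300 / 25.9 ≈ -1.229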